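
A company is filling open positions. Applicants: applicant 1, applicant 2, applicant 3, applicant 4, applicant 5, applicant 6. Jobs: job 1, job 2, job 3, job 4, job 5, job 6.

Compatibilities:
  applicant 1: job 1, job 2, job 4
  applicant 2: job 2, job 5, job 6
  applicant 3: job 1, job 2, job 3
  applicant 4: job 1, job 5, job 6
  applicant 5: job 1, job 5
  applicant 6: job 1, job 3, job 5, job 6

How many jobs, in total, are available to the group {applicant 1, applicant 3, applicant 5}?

The union of neighbours of {applicant 1, applicant 3, applicant 5} is {job 1, job 2, job 3, job 4, job 5}, which has 5 elements.
Since |N(S)| = 5 ≥ |S| = 3, Hall's condition holds for this subset.

5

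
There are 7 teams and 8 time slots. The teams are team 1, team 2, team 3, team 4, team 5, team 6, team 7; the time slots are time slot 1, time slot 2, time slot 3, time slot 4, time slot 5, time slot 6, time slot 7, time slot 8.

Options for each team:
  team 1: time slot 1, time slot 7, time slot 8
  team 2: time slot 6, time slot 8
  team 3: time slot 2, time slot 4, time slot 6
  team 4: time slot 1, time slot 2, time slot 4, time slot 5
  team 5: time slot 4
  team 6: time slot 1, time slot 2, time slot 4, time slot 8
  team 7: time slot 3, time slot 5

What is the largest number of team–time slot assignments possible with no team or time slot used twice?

7

For example, pair team 1→time slot 7, team 2→time slot 6, team 3→time slot 2, team 4→time slot 5, team 5→time slot 4, team 6→time slot 8, team 7→time slot 3.
This saturates every team, so 7 is the maximum.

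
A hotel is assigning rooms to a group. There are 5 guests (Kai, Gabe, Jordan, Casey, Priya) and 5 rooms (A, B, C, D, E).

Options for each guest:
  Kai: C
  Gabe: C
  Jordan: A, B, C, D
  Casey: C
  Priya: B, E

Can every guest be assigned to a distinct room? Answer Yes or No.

The set {Kai, Gabe, Casey} has only 1 neighbour ({C}), so by Hall's theorem at most 3 of the 5 guests can be matched.
Hence no matching covers every guest.

No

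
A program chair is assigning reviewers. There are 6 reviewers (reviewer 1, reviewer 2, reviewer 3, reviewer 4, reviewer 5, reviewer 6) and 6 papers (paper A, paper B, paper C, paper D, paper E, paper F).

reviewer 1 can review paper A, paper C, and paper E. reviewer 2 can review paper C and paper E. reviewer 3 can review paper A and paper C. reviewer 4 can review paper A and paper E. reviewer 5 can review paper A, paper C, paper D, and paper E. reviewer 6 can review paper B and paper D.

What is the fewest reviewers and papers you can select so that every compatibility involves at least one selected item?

{reviewer 5, reviewer 6, paper A, paper C, paper E} is a vertex cover of size 5: every edge has an endpoint in this set.
No smaller cover exists because reviewer 1–paper A, reviewer 2–paper E, reviewer 3–paper C, reviewer 5–paper D, reviewer 6–paper B is a matching of size 5, and a cover must include an endpoint of each of these disjoint edges (König's theorem).

5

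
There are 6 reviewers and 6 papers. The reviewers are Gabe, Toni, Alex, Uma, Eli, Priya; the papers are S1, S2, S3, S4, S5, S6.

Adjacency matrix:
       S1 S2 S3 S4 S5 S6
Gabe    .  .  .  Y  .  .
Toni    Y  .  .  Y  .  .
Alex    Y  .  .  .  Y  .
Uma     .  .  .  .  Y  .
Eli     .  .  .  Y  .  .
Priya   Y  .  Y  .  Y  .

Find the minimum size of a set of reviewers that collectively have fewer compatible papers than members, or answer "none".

2

Take S = {Gabe, Eli}. Its neighbourhood is {S4}, so |N(S)| = 1 < |S| = 2.
No single vertex violates Hall's condition since each has at least one neighbour, so 2 is the minimum.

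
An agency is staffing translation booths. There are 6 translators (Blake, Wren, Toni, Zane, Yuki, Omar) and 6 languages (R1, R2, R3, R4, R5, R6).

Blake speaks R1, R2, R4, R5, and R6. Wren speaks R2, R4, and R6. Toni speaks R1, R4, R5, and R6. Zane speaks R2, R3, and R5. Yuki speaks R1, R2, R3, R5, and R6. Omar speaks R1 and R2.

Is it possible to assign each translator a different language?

One maximum matching: Blake–R6, Wren–R4, Toni–R1, Zane–R5, Yuki–R3, Omar–R2.
All 6 translators are covered.

Yes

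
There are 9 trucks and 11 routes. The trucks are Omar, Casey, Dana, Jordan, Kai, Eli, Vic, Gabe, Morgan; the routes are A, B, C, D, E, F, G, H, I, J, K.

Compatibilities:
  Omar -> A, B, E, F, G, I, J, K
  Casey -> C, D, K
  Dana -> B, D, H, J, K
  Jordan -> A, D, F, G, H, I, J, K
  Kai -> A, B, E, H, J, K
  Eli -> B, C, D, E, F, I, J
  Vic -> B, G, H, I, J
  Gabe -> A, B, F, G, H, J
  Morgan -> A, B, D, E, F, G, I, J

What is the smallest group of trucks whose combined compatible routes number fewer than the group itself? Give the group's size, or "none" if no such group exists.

none

A matching saturating every truck exists, for instance Omar→K, Casey→C, Dana→D, Jordan→A, Kai→E, Eli→B, Vic→H, Gabe→G, Morgan→J.
By Hall's marriage theorem, this means |N(S)| ≥ |S| for every subset S, so no violating subset exists.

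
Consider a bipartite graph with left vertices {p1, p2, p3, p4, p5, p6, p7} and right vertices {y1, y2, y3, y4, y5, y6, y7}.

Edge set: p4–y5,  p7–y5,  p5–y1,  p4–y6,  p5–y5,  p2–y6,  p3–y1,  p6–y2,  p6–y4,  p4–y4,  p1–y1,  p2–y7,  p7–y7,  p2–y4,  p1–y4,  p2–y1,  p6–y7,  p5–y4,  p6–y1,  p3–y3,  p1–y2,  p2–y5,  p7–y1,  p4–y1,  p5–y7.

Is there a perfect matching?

A valid assignment of size 7: p1-y4, p2-y6, p3-y3, p4-y5, p5-y7, p6-y2, p7-y1.
All 7 left vertices are covered.

Yes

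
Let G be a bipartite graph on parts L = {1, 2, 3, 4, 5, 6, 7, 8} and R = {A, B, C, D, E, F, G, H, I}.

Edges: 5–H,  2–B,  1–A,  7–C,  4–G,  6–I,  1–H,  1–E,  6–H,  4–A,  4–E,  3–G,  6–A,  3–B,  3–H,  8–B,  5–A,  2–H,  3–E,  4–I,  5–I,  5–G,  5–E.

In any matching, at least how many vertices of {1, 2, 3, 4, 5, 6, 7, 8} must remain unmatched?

1

One maximum matching: 1→H, 2→B, 3→G, 4→E, 5→A, 6→I, 7→C.
The set {1, 2, 3, 4, 5, 6, 8} has only 6 neighbours ({A, B, E, G, H, I}), so by Hall's theorem at most 7 of the 8 left vertices can be matched.
That matches 7 of the 8, leaving 1 unmatched; no matching can do better.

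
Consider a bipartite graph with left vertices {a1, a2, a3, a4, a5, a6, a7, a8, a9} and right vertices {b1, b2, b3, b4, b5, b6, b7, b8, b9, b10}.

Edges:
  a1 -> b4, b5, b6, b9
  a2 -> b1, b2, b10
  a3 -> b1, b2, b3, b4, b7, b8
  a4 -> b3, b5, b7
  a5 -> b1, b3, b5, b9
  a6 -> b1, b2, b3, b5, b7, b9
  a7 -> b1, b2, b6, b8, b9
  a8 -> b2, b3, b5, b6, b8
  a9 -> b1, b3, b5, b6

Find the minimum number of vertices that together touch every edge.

A maximum matching has 9 edges (e.g. a1–b4, a2–b2, a3–b8, a4–b7, a5–b9, a6–b1, a7–b6, a8–b5, a9–b3).
By König's theorem the minimum vertex cover has the same size. One such cover is {a1, a2, a3, a4, a5, a6, a7, a8, a9}.

9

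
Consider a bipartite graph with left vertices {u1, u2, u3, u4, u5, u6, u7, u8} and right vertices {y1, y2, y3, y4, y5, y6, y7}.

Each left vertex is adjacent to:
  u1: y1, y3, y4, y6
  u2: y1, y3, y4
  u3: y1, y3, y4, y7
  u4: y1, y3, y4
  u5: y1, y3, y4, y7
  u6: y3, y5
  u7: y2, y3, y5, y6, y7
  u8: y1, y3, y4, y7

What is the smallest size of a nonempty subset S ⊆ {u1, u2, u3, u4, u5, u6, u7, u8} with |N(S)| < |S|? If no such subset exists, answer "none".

5

Take S = {u2, u3, u4, u5, u8}. Its neighbourhood is {y1, y3, y4, y7}, so |N(S)| = 4 < |S| = 5.
Every subset of size less than 5 has at least as many neighbours as members, so 5 is the minimum.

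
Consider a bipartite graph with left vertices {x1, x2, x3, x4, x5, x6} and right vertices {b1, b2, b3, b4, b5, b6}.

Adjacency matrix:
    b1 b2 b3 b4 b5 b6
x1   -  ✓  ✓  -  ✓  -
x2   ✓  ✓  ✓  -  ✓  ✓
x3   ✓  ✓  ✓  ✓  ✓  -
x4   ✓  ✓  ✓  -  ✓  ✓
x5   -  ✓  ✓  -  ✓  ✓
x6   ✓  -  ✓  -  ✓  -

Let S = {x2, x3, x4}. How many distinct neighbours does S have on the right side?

The union of neighbours of {x2, x3, x4} is {b1, b2, b3, b4, b5, b6}, which has 6 elements.
Since |N(S)| = 6 ≥ |S| = 3, Hall's condition holds for this subset.

6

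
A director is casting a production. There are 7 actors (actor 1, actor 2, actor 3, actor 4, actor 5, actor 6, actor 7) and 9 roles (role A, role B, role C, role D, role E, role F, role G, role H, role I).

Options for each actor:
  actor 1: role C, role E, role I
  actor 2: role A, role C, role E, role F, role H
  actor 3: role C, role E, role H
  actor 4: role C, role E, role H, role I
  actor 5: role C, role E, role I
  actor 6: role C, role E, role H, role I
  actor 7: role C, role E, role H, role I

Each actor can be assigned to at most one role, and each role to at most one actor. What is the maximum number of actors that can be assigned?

5

One maximum matching: actor 1–role C, actor 2–role F, actor 3–role H, actor 4–role I, actor 5–role E.
The set {actor 1, actor 3, actor 4, actor 5, actor 6, actor 7} has only 4 neighbours ({role C, role E, role H, role I}), so by Hall's theorem at most 5 of the 7 actors can be matched.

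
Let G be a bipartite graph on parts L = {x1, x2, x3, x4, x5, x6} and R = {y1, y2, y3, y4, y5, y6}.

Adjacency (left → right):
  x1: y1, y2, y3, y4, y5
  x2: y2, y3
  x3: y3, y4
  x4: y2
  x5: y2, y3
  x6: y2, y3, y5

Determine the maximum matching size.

A valid assignment of size 5: x1–y1, x2–y3, x3–y4, x4–y2, x6–y5.
The set {x2, x4, x5} has only 2 neighbours ({y2, y3}), so by Hall's theorem at most 5 of the 6 left vertices can be matched.

5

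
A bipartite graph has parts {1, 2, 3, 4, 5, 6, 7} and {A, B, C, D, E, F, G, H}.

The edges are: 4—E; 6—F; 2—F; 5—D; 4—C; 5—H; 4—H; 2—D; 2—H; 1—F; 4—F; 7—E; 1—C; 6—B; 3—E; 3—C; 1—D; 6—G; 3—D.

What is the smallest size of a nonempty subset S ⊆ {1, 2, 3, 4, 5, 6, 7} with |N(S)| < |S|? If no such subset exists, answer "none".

6

Take S = {1, 2, 3, 4, 5, 7}. Its neighbourhood is {C, D, E, F, H}, so |N(S)| = 5 < |S| = 6.
Every subset of size less than 6 has at least as many neighbours as members, so 6 is the minimum.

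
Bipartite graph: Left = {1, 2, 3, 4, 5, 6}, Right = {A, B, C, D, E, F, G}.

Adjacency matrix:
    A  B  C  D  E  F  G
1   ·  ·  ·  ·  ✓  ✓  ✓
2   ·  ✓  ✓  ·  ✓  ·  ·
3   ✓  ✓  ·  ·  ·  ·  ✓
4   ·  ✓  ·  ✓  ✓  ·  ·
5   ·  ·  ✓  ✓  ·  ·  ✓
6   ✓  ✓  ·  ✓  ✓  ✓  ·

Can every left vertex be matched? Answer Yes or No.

Yes

One maximum matching: 1–F, 2–C, 3–B, 4–E, 5–G, 6–A.
All 6 left vertices are covered.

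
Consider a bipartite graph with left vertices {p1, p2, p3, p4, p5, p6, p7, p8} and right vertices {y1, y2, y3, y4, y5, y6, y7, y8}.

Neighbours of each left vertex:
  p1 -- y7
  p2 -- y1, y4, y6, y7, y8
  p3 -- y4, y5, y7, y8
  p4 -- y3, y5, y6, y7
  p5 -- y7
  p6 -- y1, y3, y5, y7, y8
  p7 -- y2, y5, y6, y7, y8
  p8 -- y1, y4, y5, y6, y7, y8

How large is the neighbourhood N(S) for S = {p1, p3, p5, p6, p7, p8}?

8

The union of neighbours of {p1, p3, p5, p6, p7, p8} is {y1, y2, y3, y4, y5, y6, y7, y8}, which has 8 elements.
Since |N(S)| = 8 ≥ |S| = 6, Hall's condition holds for this subset.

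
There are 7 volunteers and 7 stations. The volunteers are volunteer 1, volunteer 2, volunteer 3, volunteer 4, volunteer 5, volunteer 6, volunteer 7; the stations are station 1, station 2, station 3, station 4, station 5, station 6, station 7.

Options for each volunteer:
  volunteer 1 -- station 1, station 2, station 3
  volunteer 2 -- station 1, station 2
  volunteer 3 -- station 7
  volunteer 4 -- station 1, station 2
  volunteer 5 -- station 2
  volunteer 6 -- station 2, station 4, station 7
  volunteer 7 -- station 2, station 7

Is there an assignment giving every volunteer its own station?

No

The set {volunteer 2, volunteer 3, volunteer 4, volunteer 5, volunteer 7} has only 3 neighbours ({station 1, station 2, station 7}), so by Hall's theorem at most 5 of the 7 volunteers can be matched.
Hence no matching covers every volunteer.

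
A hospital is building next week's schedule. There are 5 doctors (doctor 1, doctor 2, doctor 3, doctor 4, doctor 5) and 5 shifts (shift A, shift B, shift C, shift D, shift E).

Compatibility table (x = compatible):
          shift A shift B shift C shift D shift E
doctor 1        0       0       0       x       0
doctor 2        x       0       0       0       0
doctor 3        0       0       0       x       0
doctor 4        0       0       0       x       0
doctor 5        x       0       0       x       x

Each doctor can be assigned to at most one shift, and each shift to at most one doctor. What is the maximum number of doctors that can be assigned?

For example, pair doctor 1→shift D, doctor 2→shift A, doctor 5→shift E.
The set {doctor 1, doctor 3, doctor 4} has only 1 neighbour ({shift D}), so by Hall's theorem at most 3 of the 5 doctors can be matched.

3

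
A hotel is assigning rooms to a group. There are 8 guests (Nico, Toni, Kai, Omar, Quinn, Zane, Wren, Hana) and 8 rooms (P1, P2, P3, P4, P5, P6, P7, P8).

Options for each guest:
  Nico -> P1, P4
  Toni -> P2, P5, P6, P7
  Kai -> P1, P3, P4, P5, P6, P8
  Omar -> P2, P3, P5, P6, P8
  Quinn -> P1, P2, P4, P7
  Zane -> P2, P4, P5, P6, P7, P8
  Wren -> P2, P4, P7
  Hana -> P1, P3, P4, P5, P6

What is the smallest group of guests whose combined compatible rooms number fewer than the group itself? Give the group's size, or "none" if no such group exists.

A matching saturating every guest exists, for instance Nico→P4, Toni→P5, Kai→P8, Omar→P3, Quinn→P7, Zane→P6, Wren→P2, Hana→P1.
By Hall's marriage theorem, this means |N(S)| ≥ |S| for every subset S, so no violating subset exists.

none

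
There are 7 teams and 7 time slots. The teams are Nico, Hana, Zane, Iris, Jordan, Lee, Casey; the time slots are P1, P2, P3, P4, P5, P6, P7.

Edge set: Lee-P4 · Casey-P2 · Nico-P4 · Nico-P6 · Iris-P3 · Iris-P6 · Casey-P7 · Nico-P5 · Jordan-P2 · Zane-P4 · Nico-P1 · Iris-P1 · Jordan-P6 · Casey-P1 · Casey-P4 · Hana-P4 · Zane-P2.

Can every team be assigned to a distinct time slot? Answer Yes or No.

No

The set {Hana, Lee} has only 1 neighbour ({P4}), so by Hall's theorem at most 6 of the 7 teams can be matched.
Hence no matching covers every team.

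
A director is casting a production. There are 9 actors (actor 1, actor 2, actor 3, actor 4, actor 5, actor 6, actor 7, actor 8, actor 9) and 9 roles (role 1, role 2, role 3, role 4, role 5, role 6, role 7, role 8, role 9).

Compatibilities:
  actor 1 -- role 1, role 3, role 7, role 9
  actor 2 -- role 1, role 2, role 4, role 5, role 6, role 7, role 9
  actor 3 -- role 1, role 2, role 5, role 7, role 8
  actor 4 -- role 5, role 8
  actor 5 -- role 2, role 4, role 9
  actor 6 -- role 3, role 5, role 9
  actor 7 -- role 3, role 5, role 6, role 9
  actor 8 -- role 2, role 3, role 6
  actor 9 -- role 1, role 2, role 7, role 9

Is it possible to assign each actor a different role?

Yes

A valid assignment of size 9: actor 1–role 3, actor 2–role 1, actor 3–role 8, actor 4–role 5, actor 5–role 4, actor 6–role 9, actor 7–role 6, actor 8–role 2, actor 9–role 7.
Every actor is matched, so this is a perfect matching.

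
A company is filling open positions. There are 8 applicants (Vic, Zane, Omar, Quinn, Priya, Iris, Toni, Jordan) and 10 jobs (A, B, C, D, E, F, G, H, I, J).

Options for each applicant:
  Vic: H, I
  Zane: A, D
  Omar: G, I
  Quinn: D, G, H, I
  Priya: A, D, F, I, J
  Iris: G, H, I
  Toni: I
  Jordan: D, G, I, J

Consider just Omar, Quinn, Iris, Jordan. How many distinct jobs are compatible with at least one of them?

5

The union of neighbours of {Omar, Quinn, Iris, Jordan} is {D, G, H, I, J}, which has 5 elements.
Since |N(S)| = 5 ≥ |S| = 4, Hall's condition holds for this subset.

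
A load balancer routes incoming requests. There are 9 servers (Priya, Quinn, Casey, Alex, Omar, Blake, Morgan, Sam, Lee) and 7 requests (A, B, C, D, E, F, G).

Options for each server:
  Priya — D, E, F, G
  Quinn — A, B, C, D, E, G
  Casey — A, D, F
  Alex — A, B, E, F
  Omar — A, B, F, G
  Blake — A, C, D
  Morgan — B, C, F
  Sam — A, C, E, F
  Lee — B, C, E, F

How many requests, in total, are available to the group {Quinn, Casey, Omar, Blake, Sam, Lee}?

7

The union of neighbours of {Quinn, Casey, Omar, Blake, Sam, Lee} is {A, B, C, D, E, F, G}, which has 7 elements.
Since |N(S)| = 7 ≥ |S| = 6, Hall's condition holds for this subset.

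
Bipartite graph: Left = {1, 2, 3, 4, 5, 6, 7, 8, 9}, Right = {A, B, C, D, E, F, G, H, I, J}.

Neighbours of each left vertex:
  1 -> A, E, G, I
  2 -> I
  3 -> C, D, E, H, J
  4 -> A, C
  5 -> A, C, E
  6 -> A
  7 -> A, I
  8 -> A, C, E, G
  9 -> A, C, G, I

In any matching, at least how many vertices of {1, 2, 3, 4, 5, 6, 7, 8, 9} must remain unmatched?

A valid assignment of size 6: 1→G, 2→I, 3→J, 4→C, 5→E, 6→A.
The set {1, 2, 4, 5, 6, 7, 8, 9} has only 5 neighbours ({A, C, E, G, I}), so by Hall's theorem at most 6 of the 9 left vertices can be matched.
That matches 6 of the 9, leaving 3 unmatched; no matching can do better.

3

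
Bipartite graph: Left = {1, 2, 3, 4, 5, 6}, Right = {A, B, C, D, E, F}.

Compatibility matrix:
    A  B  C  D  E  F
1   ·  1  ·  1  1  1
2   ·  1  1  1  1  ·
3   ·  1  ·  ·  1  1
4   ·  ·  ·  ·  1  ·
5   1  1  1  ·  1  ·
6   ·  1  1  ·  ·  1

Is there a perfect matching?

A valid assignment of size 6: 1–D, 2–C, 3–F, 4–E, 5–A, 6–B.
All 6 left vertices are covered.

Yes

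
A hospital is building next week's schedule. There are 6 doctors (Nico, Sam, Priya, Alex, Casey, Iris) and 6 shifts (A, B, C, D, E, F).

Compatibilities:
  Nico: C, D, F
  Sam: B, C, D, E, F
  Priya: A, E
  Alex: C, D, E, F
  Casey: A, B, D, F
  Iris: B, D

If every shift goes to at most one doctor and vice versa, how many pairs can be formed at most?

A valid assignment of size 6: Nico-C, Sam-D, Priya-A, Alex-E, Casey-F, Iris-B.
All 6 doctors are matched, so no larger matching exists.

6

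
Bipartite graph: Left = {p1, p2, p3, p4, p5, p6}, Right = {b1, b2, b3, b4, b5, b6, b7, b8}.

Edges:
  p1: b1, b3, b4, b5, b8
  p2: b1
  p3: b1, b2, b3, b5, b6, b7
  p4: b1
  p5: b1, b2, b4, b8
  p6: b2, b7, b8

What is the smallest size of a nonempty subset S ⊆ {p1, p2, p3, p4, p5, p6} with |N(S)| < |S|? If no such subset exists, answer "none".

2

Take S = {p2, p4}. Its neighbourhood is {b1}, so |N(S)| = 1 < |S| = 2.
No single vertex violates Hall's condition since each has at least one neighbour, so 2 is the minimum.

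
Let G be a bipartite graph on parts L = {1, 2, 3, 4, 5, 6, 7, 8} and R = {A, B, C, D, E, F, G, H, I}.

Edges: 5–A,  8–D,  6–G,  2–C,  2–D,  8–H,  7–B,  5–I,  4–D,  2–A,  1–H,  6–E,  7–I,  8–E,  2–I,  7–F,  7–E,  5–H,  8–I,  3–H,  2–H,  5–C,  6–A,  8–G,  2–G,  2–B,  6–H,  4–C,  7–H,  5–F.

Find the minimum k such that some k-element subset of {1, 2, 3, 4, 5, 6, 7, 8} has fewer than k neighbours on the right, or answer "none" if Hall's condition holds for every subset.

2

Take S = {1, 3}. Its neighbourhood is {H}, so |N(S)| = 1 < |S| = 2.
No single vertex violates Hall's condition since each has at least one neighbour, so 2 is the minimum.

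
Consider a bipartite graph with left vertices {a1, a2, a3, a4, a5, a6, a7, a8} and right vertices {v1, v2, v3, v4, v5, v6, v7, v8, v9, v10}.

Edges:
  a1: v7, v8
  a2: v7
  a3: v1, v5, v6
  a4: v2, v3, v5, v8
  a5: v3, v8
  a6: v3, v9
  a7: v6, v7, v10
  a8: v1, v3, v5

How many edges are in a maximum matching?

8

A valid assignment of size 8: a1–v8, a2–v7, a3–v6, a4–v2, a5–v3, a6–v9, a7–v10, a8–v1.
This saturates every left vertex, so 8 is the maximum.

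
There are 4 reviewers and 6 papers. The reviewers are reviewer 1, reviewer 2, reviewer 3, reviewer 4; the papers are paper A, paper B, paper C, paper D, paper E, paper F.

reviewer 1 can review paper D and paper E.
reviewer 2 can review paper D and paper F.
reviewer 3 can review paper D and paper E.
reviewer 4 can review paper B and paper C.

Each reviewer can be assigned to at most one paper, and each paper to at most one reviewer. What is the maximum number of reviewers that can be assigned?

For example, pair reviewer 1→paper E, reviewer 2→paper F, reviewer 3→paper D, reviewer 4→paper B.
This saturates every reviewer, so 4 is the maximum.

4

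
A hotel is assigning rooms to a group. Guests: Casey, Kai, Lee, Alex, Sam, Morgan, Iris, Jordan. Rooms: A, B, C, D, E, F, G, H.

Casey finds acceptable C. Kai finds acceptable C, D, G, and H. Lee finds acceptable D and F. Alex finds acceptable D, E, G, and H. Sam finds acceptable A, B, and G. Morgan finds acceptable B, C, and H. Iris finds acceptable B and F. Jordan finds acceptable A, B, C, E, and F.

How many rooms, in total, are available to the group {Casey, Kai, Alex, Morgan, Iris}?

The union of neighbours of {Casey, Kai, Alex, Morgan, Iris} is {B, C, D, E, F, G, H}, which has 7 elements.
Since |N(S)| = 7 ≥ |S| = 5, Hall's condition holds for this subset.

7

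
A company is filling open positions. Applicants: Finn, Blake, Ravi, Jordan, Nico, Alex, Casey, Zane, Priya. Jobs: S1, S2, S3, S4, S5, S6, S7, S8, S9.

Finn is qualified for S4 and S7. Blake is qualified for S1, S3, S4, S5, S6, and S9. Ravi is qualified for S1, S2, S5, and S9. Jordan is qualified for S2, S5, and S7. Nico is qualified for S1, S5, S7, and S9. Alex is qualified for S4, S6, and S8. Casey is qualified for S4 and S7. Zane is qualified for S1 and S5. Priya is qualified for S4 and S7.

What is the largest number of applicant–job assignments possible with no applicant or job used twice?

One maximum matching: Finn-S7, Blake-S3, Ravi-S2, Jordan-S5, Nico-S9, Alex-S6, Casey-S4, Zane-S1.
The set {Finn, Casey, Priya} has only 2 neighbours ({S4, S7}), so by Hall's theorem at most 8 of the 9 applicants can be matched.

8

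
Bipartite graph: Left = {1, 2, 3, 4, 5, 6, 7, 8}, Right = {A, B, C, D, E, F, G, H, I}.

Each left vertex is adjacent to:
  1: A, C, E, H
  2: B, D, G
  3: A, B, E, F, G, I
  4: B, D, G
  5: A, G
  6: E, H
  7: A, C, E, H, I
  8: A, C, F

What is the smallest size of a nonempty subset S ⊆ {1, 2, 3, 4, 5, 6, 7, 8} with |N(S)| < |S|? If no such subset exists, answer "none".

A matching saturating every left vertex exists, for instance 1→C, 2→B, 3→E, 4→D, 5→G, 6→H, 7→A, 8→F.
By Hall's marriage theorem, this means |N(S)| ≥ |S| for every subset S, so no violating subset exists.

none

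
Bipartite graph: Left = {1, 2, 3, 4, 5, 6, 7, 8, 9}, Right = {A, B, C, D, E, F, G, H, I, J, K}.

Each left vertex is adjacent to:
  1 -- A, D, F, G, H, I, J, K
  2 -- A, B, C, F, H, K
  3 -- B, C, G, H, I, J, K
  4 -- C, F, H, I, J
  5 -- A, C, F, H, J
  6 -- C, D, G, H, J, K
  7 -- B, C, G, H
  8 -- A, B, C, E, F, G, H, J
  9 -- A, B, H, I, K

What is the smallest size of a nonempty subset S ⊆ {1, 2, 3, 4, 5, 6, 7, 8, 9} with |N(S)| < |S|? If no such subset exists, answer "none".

A matching saturating every left vertex exists, for instance 1→J, 2→A, 3→B, 4→I, 5→F, 6→H, 7→C, 8→G, 9→K.
By Hall's marriage theorem, this means |N(S)| ≥ |S| for every subset S, so no violating subset exists.

none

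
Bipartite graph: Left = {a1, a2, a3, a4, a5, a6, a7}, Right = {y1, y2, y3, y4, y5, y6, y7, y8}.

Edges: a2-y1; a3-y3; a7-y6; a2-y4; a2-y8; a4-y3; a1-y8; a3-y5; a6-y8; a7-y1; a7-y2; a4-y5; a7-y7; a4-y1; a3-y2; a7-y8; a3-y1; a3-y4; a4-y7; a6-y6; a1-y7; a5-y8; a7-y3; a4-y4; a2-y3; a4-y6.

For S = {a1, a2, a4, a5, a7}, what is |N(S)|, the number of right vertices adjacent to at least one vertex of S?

The union of neighbours of {a1, a2, a4, a5, a7} is {y1, y2, y3, y4, y5, y6, y7, y8}, which has 8 elements.
Since |N(S)| = 8 ≥ |S| = 5, Hall's condition holds for this subset.

8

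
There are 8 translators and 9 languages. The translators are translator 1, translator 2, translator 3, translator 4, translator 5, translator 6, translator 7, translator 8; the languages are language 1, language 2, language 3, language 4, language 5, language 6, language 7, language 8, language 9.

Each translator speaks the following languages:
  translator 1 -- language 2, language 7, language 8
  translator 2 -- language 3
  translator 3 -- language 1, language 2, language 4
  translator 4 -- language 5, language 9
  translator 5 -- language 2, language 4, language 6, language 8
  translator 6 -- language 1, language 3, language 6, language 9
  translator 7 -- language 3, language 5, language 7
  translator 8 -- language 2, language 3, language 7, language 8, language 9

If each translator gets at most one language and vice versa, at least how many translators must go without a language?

A valid assignment of size 8: translator 1–language 7, translator 2–language 3, translator 3–language 1, translator 4–language 9, translator 5–language 8, translator 6–language 6, translator 7–language 5, translator 8–language 2.
This saturates every translator, so 8 is the maximum.
That matches 8 of the 8, leaving 0 unmatched; no matching can do better.

0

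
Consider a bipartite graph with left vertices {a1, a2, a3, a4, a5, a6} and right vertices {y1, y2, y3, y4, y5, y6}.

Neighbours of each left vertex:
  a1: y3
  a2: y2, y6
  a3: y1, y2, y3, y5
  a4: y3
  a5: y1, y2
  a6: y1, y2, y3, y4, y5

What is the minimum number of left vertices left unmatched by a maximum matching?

1

For example, pair a1→y3, a2→y6, a3→y2, a5→y1, a6→y4.
The set {a1, a4} has only 1 neighbour ({y3}), so by Hall's theorem at most 5 of the 6 left vertices can be matched.
That matches 5 of the 6, leaving 1 unmatched; no matching can do better.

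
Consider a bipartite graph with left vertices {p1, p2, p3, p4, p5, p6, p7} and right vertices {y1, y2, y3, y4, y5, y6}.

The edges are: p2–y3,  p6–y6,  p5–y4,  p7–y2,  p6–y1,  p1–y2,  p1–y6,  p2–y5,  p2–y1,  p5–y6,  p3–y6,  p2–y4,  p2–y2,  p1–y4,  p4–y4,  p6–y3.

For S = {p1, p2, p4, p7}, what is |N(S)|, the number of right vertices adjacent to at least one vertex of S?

6

The union of neighbours of {p1, p2, p4, p7} is {y1, y2, y3, y4, y5, y6}, which has 6 elements.
Since |N(S)| = 6 ≥ |S| = 4, Hall's condition holds for this subset.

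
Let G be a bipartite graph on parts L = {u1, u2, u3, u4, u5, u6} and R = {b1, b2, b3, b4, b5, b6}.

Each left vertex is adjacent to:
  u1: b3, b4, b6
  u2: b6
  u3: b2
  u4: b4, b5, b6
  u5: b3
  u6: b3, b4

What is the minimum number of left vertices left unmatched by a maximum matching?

One maximum matching: u1-b4, u2-b6, u3-b2, u4-b5, u5-b3.
The set {u1, u2, u5, u6} has only 3 neighbours ({b3, b4, b6}), so by Hall's theorem at most 5 of the 6 left vertices can be matched.
That matches 5 of the 6, leaving 1 unmatched; no matching can do better.

1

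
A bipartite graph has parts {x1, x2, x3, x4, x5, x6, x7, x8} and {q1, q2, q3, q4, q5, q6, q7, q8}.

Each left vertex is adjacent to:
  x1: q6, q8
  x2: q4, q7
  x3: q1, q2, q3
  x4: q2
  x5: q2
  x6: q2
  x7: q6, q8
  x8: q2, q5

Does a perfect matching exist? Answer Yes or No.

The set {x4, x5, x6} has only 1 neighbour ({q2}), so by Hall's theorem at most 6 of the 8 left vertices can be matched.
Hence no matching covers every left vertex.

No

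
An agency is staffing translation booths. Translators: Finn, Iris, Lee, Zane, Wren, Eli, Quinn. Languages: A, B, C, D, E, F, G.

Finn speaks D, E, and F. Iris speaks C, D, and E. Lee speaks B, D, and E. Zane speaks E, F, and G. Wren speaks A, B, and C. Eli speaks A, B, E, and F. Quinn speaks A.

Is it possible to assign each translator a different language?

A valid assignment of size 7: Finn–F, Iris–E, Lee–D, Zane–G, Wren–C, Eli–B, Quinn–A.
All 7 translators are covered.

Yes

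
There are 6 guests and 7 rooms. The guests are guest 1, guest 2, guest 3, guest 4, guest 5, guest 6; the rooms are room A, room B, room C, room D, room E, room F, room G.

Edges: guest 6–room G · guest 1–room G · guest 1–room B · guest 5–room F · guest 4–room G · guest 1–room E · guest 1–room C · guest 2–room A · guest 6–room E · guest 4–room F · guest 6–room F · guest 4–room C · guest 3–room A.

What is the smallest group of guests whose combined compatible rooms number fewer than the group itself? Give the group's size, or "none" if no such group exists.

Take S = {guest 2, guest 3}. Its neighbourhood is {room A}, so |N(S)| = 1 < |S| = 2.
No single vertex violates Hall's condition since each has at least one neighbour, so 2 is the minimum.

2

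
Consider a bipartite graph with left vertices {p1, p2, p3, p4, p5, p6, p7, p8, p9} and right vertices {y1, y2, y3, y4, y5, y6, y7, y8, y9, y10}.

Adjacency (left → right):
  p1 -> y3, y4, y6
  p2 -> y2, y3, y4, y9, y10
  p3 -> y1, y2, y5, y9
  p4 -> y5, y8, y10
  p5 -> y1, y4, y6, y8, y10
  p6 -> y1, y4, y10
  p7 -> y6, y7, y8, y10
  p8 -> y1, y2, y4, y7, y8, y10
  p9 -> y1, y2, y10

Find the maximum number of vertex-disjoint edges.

A valid assignment of size 9: p1→y6, p2→y3, p3→y5, p4→y8, p5→y10, p6→y4, p7→y7, p8→y2, p9→y1.
All 9 left vertices are matched, so no larger matching exists.

9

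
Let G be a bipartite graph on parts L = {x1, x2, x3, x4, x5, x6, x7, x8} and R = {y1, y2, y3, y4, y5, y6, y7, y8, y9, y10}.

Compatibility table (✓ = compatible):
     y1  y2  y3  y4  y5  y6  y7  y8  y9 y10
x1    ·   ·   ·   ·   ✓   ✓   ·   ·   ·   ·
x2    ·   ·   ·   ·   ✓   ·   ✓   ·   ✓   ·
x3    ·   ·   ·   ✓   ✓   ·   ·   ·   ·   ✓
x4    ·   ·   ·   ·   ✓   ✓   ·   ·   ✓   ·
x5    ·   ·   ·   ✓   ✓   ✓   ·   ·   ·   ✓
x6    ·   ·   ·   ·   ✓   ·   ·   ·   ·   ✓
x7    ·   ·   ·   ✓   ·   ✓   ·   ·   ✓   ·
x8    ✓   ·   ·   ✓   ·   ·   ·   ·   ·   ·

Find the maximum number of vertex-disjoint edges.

7

One maximum matching: x1–y6, x2–y7, x3–y5, x4–y9, x5–y4, x6–y10, x8–y1.
The set {x1, x3, x4, x5, x6, x7} has only 5 neighbours ({y10, y4, y5, y6, y9}), so by Hall's theorem at most 7 of the 8 left vertices can be matched.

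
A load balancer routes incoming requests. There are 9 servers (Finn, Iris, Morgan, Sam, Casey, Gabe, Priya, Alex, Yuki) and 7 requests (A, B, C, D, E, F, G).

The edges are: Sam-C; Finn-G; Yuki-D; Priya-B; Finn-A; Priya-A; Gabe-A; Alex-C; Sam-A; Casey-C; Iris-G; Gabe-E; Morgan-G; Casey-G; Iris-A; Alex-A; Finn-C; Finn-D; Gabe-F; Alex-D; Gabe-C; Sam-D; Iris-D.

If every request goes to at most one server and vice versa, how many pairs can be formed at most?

For example, pair Finn-D, Iris-A, Morgan-G, Sam-C, Gabe-E, Priya-B.
The set {Finn, Iris, Morgan, Sam, Casey, Alex, Yuki} has only 4 neighbours ({A, C, D, G}), so by Hall's theorem at most 6 of the 9 servers can be matched.

6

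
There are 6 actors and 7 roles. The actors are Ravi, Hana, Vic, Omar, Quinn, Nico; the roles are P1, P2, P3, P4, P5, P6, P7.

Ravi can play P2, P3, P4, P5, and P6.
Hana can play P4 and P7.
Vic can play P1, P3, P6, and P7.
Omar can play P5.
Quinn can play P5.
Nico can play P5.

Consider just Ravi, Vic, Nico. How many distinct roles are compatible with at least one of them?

7

The union of neighbours of {Ravi, Vic, Nico} is {P1, P2, P3, P4, P5, P6, P7}, which has 7 elements.
Since |N(S)| = 7 ≥ |S| = 3, Hall's condition holds for this subset.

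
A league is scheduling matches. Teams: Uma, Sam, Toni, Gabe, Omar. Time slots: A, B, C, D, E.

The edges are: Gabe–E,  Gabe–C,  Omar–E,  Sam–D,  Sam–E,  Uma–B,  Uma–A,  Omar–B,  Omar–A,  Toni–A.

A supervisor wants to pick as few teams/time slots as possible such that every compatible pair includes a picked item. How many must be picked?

A maximum matching has 5 edges (e.g. Uma–B, Sam–D, Toni–A, Gabe–C, Omar–E).
By König's theorem the minimum vertex cover has the same size. One such cover is {Uma, Sam, Toni, Gabe, Omar}.

5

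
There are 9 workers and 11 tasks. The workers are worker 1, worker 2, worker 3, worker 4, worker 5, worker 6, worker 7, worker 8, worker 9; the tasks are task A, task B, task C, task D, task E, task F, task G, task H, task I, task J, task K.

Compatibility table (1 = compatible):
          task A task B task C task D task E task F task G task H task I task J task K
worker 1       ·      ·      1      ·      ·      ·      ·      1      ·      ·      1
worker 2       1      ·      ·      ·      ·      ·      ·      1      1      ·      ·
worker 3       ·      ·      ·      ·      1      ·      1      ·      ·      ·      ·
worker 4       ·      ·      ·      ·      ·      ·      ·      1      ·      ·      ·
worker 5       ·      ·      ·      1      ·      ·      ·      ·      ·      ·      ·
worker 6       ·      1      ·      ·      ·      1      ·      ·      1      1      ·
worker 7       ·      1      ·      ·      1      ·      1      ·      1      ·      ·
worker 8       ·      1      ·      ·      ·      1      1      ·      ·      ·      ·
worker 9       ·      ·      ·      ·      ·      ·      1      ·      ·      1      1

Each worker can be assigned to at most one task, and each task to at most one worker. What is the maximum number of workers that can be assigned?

One maximum matching: worker 1–task K, worker 2–task A, worker 3–task G, worker 4–task H, worker 5–task D, worker 6–task I, worker 7–task E, worker 8–task B, worker 9–task J.
This saturates every worker, so 9 is the maximum.

9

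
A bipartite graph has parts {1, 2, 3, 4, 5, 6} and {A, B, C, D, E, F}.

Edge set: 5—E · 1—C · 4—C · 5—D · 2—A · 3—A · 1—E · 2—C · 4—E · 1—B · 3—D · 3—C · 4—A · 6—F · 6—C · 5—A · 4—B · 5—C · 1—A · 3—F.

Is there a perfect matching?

For example, pair 1–E, 2–A, 3–C, 4–B, 5–D, 6–F.
All 6 left vertices are covered.

Yes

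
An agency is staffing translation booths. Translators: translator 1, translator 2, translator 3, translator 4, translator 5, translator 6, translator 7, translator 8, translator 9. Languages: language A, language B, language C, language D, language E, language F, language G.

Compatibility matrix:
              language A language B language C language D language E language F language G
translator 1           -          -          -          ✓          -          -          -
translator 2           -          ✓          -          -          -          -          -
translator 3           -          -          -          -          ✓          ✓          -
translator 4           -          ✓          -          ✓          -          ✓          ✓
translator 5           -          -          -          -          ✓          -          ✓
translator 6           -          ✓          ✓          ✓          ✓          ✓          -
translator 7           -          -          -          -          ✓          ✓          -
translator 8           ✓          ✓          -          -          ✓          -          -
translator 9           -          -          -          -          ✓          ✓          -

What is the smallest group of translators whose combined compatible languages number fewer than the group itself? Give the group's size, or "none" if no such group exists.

Take S = {translator 3, translator 7, translator 9}. Its neighbourhood is {language E, language F}, so |N(S)| = 2 < |S| = 3.
Every subset of size less than 3 has at least as many neighbours as members, so 3 is the minimum.

3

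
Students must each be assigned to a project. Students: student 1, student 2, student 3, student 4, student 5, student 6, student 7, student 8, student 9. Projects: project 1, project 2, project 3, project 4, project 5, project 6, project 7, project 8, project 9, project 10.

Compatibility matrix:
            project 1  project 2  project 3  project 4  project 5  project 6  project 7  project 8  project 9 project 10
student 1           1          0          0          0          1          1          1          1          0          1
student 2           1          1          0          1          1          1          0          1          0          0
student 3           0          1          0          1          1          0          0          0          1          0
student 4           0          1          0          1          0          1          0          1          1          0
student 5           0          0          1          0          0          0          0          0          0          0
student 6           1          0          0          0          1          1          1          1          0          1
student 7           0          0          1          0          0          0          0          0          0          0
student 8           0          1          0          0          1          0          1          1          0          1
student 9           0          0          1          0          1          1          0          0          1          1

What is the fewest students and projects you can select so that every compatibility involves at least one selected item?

8

A maximum matching has 8 edges (e.g. student 1–project 7, student 2–project 6, student 3–project 4, student 4–project 2, student 5–project 3, student 6–project 8, student 8–project 10, student 9–project 9).
By König's theorem the minimum vertex cover has the same size. One such cover is {student 1, student 2, student 3, student 4, student 6, student 8, student 9, project 3}.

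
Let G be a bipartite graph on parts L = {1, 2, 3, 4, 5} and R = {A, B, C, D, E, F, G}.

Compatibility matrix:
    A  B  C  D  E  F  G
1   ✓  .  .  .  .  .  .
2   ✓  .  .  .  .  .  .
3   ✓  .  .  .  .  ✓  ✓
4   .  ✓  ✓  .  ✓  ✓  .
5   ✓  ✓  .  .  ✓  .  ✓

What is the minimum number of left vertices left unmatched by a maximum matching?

1

One maximum matching: 1–A, 3–F, 4–E, 5–B.
The set {1, 2} has only 1 neighbour ({A}), so by Hall's theorem at most 4 of the 5 left vertices can be matched.
That matches 4 of the 5, leaving 1 unmatched; no matching can do better.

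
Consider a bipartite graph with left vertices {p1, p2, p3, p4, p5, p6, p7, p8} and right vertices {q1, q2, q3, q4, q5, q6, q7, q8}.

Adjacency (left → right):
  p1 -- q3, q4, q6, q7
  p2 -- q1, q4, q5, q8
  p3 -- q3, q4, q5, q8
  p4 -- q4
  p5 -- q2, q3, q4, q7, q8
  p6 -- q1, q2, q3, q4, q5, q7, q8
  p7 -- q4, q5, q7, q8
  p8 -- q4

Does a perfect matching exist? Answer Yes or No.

The set {p4, p8} has only 1 neighbour ({q4}), so by Hall's theorem at most 7 of the 8 left vertices can be matched.
Hence no matching covers every left vertex.

No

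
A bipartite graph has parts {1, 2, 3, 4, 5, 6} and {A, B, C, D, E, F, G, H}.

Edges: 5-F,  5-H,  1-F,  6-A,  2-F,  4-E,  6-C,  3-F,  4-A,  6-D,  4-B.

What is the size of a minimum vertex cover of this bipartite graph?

The 4 edges 1–F, 4–B, 5–H, 6–C form a matching, so any vertex cover needs at least 4 vertices (one per matched edge).
Conversely {4, 5, 6, F} meets every edge and has exactly 4 vertices, so 4 is optimal.

4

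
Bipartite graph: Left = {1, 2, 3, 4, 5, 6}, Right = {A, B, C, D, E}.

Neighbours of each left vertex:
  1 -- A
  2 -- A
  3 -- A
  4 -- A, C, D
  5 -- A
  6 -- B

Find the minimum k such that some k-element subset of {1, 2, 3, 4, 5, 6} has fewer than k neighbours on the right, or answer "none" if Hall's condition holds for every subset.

2

Take S = {1, 2}. Its neighbourhood is {A}, so |N(S)| = 1 < |S| = 2.
No single vertex violates Hall's condition since each has at least one neighbour, so 2 is the minimum.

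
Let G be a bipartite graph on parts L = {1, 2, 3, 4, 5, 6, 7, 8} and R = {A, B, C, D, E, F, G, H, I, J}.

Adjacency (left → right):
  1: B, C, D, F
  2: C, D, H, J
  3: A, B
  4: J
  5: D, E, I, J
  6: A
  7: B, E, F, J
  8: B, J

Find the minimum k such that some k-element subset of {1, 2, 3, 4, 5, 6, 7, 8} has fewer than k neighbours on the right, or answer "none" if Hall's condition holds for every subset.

Take S = {3, 4, 6, 8}. Its neighbourhood is {A, B, J}, so |N(S)| = 3 < |S| = 4.
Every subset of size less than 4 has at least as many neighbours as members, so 4 is the minimum.

4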